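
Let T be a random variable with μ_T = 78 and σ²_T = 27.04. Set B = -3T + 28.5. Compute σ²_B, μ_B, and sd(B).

B = -3T + 28.5 is linear with a = -3, b = 28.5.
σ²_B = a²·σ²_T = (-3)²·27.04 = 243.36 (the additive constant 28.5 does not affect variance).
μ_B = a·μ_T + b = (-3)·78 + 28.5 = -205.5.
sd(T) = √27.04 = 5.2.
sd(B) = |a|·sd(T) = |-3|·5.2 = 15.6.

σ²_B = 243.36, μ_B = -205.5, sd(B) = 15.6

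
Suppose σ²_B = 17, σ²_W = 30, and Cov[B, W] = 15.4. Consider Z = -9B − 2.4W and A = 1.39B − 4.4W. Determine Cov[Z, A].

By bilinearity, Cov[Z, A] = ac·σ²_B + bd·σ²_W + (ad+bc)·Cov[B, W], with a=-9, b=-2.4, c=1.39, d=-4.4.
ac·σ²_B = (-9)·1.39·17 = -212.67
bd·σ²_W = (-2.4)·(-4.4)·30 = 316.8
(ad+bc)·Cov[B, W] = (36.264)·15.4 = 558.4656
Cov[Z, A] = -212.67 + 316.8 + 558.4656 = 662.5956.

Cov[Z, A] = 662.5956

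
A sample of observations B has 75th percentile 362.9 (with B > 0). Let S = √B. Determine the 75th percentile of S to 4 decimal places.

75th percentile of S = 19.0499

√B is increasing, so P_{75}(S) = g(P_{75}(B)) ≈ 19.0499.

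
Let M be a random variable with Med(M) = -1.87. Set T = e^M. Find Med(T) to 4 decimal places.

Med(T) = 0.1541

e^M is monotone on this domain, so Med(T) = exp(-1.87) ≈ 0.1541.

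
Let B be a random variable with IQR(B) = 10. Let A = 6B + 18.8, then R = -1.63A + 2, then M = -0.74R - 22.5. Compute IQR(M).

IQR(A) = |6|·10 = 60.
IQR(R) = |-1.63|·60 = 97.8.
IQR(M) = |-0.74|·97.8 = 72.372.

IQR(M) = 72.372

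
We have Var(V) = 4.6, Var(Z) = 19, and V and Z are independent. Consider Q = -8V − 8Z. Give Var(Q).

Var(Q) = 1510.4

Var(Q) = a²·Var(V) + b²·Var(Z) + 2ab·covariance of V and Z with a = -8, b = -8.
Independence gives covariance of V and Z = 0.
= (-8)²·4.6 + (-8)²·19 + 2·(-8)·(-8)·0
= 294.4 + 1216 + 0 = 1510.4.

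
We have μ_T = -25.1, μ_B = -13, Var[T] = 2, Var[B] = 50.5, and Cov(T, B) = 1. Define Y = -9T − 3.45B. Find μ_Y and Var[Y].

μ_Y = (-9)·μ_T + (-3.45)·μ_B = (-9)·(-25.1) + (-3.45)·(-13) = 270.75.
Var[Y] = a²·Var[T] + b²·Var[B] + 2ab·Cov(T, B) with a = -9, b = -3.45.
= (-9)²·2 + (-3.45)²·50.5 + 2·(-9)·(-3.45)·1
= 162 + 601.07625 + 62.1 = 825.17625.

μ_Y = 270.75, Var[Y] = 825.17625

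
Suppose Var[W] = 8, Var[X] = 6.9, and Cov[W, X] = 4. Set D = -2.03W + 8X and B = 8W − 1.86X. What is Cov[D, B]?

By bilinearity, Cov[D, B] = ac·Var[W] + bd·Var[X] + (ad+bc)·Cov[W, X], with a=-2.03, b=8, c=8, d=-1.86.
ac·Var[W] = (-2.03)·8·8 = -129.92
bd·Var[X] = 8·(-1.86)·6.9 = -102.672
(ad+bc)·Cov[W, X] = (67.7758)·4 = 271.1032
Cov[D, B] = -129.92 + (-102.672) + 271.1032 = 38.5112.

Cov[D, B] = 38.5112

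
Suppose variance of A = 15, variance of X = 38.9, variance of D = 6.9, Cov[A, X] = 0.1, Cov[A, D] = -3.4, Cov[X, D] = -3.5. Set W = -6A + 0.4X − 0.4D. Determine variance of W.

variance of W = 531.648

variance of W = a²·variance of A + b²·variance of X + c²·variance of D + 2ab·Cov[A, X] + 2ac·Cov[A, D] + 2bc·Cov[X, D], with a = -6, b = 0.4, c = -0.4.
= 540 + 6.224 + 1.104 + (-0.48) + (-16.32) + 1.12
= 531.648.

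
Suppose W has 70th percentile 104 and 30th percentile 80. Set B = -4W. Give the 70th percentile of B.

70th percentile of B = -320

Since a = -4 < 0 the transformation is decreasing, reversing order: the 70th percentile of B corresponds to the 30th percentile of W.
So P_{70}(B) = a·P_{30}(W) + b = (-4)·80 = -320.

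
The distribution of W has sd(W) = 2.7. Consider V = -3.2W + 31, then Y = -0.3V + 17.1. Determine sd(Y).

sd(V) = |-3.2|·2.7 = 8.64.
sd(Y) = |-0.3|·8.64 = 2.592.

sd(Y) = 2.592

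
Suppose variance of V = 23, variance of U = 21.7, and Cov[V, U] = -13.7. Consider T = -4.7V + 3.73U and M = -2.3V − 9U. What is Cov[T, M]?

By bilinearity, Cov[T, M] = ac·variance of V + bd·variance of U + (ad+bc)·Cov[V, U], with a=-4.7, b=3.73, c=-2.3, d=-9.
ac·variance of V = (-4.7)·(-2.3)·23 = 248.63
bd·variance of U = 3.73·(-9)·21.7 = -728.469
(ad+bc)·Cov[V, U] = (33.721)·(-13.7) = -461.9777
Cov[T, M] = 248.63 + (-728.469) + (-461.9777) = -941.8167.

Cov[T, M] = -941.8167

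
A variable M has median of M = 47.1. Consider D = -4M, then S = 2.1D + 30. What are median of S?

median of S = -365.64

median of D = (-4)·47.1 = -188.4.
median of S = 2.1·(-188.4) + 30 = -365.64.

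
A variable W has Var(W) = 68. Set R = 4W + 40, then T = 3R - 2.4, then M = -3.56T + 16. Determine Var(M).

Var(M) = 124099.8912

Var(R) = 4²·68 = 1088.
Var(T) = 3²·1088 = 9792.
Var(M) = (-3.56)²·9792 = 124099.8912.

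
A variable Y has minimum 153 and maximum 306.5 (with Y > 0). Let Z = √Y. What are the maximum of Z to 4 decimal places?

√Y is increasing on this domain, so max(Z) comes from max(Y) = 306.5: max(Z) = √(306.5) ≈ 17.5071.

max(Z) = 17.5071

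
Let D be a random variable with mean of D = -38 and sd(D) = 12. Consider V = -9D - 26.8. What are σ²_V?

σ²_V = 11664

V = -9D - 26.8 is linear with a = -9, b = -26.8.
σ²_D = 12² = 144.
σ²_V = a²·σ²_D = (-9)²·144 = 11664 (the additive constant -26.8 does not affect variance).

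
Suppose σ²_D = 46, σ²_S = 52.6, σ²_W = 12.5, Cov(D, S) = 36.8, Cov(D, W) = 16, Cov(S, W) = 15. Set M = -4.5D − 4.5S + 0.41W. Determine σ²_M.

σ²_M = 3374.76125

σ²_M = a²·σ²_D + b²·σ²_S + c²·σ²_W + 2ab·Cov(D, S) + 2ac·Cov(D, W) + 2bc·Cov(S, W), with a = -4.5, b = -4.5, c = 0.41.
= 931.5 + 1065.15 + 2.10125 + 1490.4 + (-59.04) + (-55.35)
= 3374.76125.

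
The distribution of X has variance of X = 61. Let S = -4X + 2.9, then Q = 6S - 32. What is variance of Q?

variance of Q = 35136

variance of S = (-4)²·61 = 976.
variance of Q = 6²·976 = 35136.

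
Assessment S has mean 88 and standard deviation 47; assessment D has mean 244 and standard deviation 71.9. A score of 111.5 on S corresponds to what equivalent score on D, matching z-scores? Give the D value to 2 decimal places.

z = (111.5 − 88)/47 = 0.5.
D = 244 + z·71.9 = 244 + (111.5 − 88)·71.9/47 = 279.95.

D = 279.95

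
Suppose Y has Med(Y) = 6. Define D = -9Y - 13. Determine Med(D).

A linear map preserves order up to sign, so Med(D) = a·Med(Y) + b = (-9)·6 + (-13) = -67.

Med(D) = -67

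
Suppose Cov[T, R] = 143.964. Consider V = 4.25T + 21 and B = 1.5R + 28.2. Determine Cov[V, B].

Cov[V, B] = a·c·Cov[T, R] = 4.25·1.5·143.964 = 917.7705. Additive constants drop out.

Cov[V, B] = 917.7705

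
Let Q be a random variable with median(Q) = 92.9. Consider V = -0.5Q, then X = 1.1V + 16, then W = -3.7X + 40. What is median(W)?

median(W) = 169.8515

median(V) = (-0.5)·92.9 = -46.45.
median(X) = 1.1·(-46.45) + 16 = -35.095.
median(W) = (-3.7)·(-35.095) + 40 = 169.8515.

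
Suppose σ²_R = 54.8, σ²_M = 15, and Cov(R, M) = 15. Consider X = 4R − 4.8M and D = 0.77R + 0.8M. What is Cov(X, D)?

Cov(X, D) = 103.744

By bilinearity, Cov(X, D) = ac·σ²_R + bd·σ²_M + (ad+bc)·Cov(R, M), with a=4, b=-4.8, c=0.77, d=0.8.
ac·σ²_R = 4·0.77·54.8 = 168.784
bd·σ²_M = (-4.8)·0.8·15 = -57.6
(ad+bc)·Cov(R, M) = (-0.496)·15 = -7.44
Cov(X, D) = 168.784 + (-57.6) + (-7.44) = 103.744.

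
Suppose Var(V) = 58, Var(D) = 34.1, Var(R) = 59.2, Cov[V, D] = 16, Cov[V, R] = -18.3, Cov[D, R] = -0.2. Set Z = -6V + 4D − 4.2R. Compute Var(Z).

Var(Z) = 1994.288

Var(Z) = a²·Var(V) + b²·Var(D) + c²·Var(R) + 2ab·Cov[V, D] + 2ac·Cov[V, R] + 2bc·Cov[D, R], with a = -6, b = 4, c = -4.2.
= 2088 + 545.6 + 1044.288 + (-768) + (-922.32) + 6.72
= 1994.288.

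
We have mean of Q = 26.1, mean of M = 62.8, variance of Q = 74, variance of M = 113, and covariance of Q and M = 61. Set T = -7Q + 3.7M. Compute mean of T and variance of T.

mean of T = (-7)·mean of Q + 3.7·mean of M = (-7)·26.1 + 3.7·62.8 = 49.66.
variance of T = a²·variance of Q + b²·variance of M + 2ab·covariance of Q and M with a = -7, b = 3.7.
= (-7)²·74 + 3.7²·113 + 2·(-7)·3.7·61
= 3626 + 1546.97 + (-3159.8) = 2013.17.

mean of T = 49.66, variance of T = 2013.17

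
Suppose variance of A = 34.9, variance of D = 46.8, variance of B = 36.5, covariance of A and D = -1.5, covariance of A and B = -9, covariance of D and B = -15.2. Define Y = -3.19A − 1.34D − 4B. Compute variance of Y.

variance of Y = 617.73217

variance of Y = a²·variance of A + b²·variance of D + c²·variance of B + 2ab·covariance of A and D + 2ac·covariance of A and B + 2bc·covariance of D and B, with a = -3.19, b = -1.34, c = -4.
= 355.14589 + 84.03408 + 584 + (-12.8238) + (-229.68) + (-162.944)
= 617.73217.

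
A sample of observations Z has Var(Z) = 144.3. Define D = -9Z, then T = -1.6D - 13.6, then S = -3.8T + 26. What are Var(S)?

Var(S) = 432074.37312

Var(D) = (-9)²·144.3 = 11688.3.
Var(T) = (-1.6)²·11688.3 = 29922.048.
Var(S) = (-3.8)²·29922.048 = 432074.37312.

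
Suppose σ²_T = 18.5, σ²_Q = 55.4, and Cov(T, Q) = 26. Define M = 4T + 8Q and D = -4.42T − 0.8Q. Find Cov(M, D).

By bilinearity, Cov(M, D) = ac·σ²_T + bd·σ²_Q + (ad+bc)·Cov(T, Q), with a=4, b=8, c=-4.42, d=-0.8.
ac·σ²_T = 4·(-4.42)·18.5 = -327.08
bd·σ²_Q = 8·(-0.8)·55.4 = -354.56
(ad+bc)·Cov(T, Q) = (-38.56)·26 = -1002.56
Cov(M, D) = -327.08 + (-354.56) + (-1002.56) = -1684.2.

Cov(M, D) = -1684.2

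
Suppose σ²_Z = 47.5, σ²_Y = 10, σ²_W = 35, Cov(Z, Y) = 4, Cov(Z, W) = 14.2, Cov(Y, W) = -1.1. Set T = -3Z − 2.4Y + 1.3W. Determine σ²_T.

σ²_T = a²·σ²_Z + b²·σ²_Y + c²·σ²_W + 2ab·Cov(Z, Y) + 2ac·Cov(Z, W) + 2bc·Cov(Y, W), with a = -3, b = -2.4, c = 1.3.
= 427.5 + 57.6 + 59.15 + 57.6 + (-110.76) + 6.864
= 497.954.

σ²_T = 497.954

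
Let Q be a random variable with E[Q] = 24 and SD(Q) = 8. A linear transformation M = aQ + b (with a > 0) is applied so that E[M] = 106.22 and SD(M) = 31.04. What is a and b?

SD(M) = a·SD(Q) (a > 0), so a = 31.04/8 = 3.88.
E[M] = a·E[Q] + b, so b = 106.22 − 3.88·24 = 13.1.

a = 3.88, b = 13.1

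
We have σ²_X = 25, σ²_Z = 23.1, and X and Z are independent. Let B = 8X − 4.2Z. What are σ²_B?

σ²_B = a²·σ²_X + b²·σ²_Z + 2ab·Cov[X, Z] with a = 8, b = -4.2.
Independence gives Cov[X, Z] = 0.
= 8²·25 + (-4.2)²·23.1 + 2·8·(-4.2)·0
= 1600 + 407.484 + 0 = 2007.484.

σ²_B = 2007.484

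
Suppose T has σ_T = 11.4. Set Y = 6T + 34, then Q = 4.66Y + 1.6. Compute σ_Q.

σ_Y = |6|·11.4 = 68.4.
σ_Q = |4.66|·68.4 = 318.744.

σ_Q = 318.744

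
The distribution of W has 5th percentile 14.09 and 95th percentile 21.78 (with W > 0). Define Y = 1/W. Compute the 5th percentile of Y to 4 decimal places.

5th percentile of Y = 0.0459

1/W is decreasing on W > 0, so percentile order reverses: P_{5}(Y) uses P_{95}(W) = 21.78.
P_{5}(Y) = 1/21.78 ≈ 0.0459.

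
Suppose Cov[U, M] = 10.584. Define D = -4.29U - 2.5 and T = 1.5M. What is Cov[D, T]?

Cov[D, T] = a·c·Cov[U, M] = (-4.29)·1.5·10.584 = -68.10804. Additive constants drop out.

Cov[D, T] = -68.10804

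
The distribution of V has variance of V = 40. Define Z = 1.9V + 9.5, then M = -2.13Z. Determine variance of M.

variance of Z = 1.9²·40 = 144.4.
variance of M = (-2.13)²·144.4 = 655.12836.

variance of M = 655.12836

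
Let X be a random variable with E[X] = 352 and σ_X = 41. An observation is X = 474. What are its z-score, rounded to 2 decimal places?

z = (X − E[X]) / σ_X = (474 − 352) / 41 ≈ 2.98.

z = 2.98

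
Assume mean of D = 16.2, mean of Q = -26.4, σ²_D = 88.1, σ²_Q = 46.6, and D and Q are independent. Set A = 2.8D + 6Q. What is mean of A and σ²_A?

mean of A = -113.04, σ²_A = 2368.304

mean of A = 2.8·mean of D + 6·mean of Q = 2.8·16.2 + 6·(-26.4) = -113.04.
σ²_A = a²·σ²_D + b²·σ²_Q + 2ab·covariance of D and Q with a = 2.8, b = 6.
Independence gives covariance of D and Q = 0.
= 2.8²·88.1 + 6²·46.6 + 2·2.8·6·0
= 690.704 + 1677.6 + 0 = 2368.304.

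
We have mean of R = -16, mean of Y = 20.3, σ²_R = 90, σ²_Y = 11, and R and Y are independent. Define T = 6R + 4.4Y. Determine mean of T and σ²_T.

mean of T = 6·mean of R + 4.4·mean of Y = 6·(-16) + 4.4·20.3 = -6.68.
σ²_T = a²·σ²_R + b²·σ²_Y + 2ab·Cov[R, Y] with a = 6, b = 4.4.
Independence gives Cov[R, Y] = 0.
= 6²·90 + 4.4²·11 + 2·6·4.4·0
= 3240 + 212.96 + 0 = 3452.96.

mean of T = -6.68, σ²_T = 3452.96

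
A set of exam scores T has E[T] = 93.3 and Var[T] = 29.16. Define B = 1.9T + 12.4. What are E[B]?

B = 1.9T + 12.4 is linear with a = 1.9, b = 12.4.
E[B] = a·E[T] + b = 1.9·93.3 + 12.4 = 189.67.

E[B] = 189.67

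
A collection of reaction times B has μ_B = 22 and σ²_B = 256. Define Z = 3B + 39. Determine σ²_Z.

Z = 3B + 39 is linear with a = 3, b = 39.
σ²_Z = a²·σ²_B = 3²·256 = 2304 (the additive constant 39 does not affect variance).

σ²_Z = 2304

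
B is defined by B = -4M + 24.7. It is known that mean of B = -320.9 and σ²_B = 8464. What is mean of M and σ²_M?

mean of M = 86.4, σ²_M = 529

From B = -4M + 24.7: mean of B = a·mean of M + b, so mean of M = (mean of B − b)/a = (-320.9 − 24.7)/(-4) = 86.4.
σ²_B = a²·σ²_M, so σ²_M = 8464/(-4)² = 529.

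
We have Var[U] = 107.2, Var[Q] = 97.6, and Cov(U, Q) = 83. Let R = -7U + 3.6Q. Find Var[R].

Var[R] = 2334.496

Var[R] = a²·Var[U] + b²·Var[Q] + 2ab·Cov(U, Q) with a = -7, b = 3.6.
= (-7)²·107.2 + 3.6²·97.6 + 2·(-7)·3.6·83
= 5252.8 + 1264.896 + (-4183.2) = 2334.496.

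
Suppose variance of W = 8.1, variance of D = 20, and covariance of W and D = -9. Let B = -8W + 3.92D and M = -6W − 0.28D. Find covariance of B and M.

covariance of B and M = 558.368

By bilinearity, covariance of B and M = ac·variance of W + bd·variance of D + (ad+bc)·covariance of W and D, with a=-8, b=3.92, c=-6, d=-0.28.
ac·variance of W = (-8)·(-6)·8.1 = 388.8
bd·variance of D = 3.92·(-0.28)·20 = -21.952
(ad+bc)·covariance of W and D = (-21.28)·(-9) = 191.52
covariance of B and M = 388.8 + (-21.952) + 191.52 = 558.368.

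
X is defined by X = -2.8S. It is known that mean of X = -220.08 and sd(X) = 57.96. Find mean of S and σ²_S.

From X = -2.8S: mean of X = a·mean of S + b, so mean of S = (mean of X − b)/a = (-220.08 − 0)/(-2.8) = 78.6.
σ²_X = 57.96² = 3359.3616.
σ²_X = a²·σ²_S, so σ²_S = 3359.3616/(-2.8)² = 428.49.

mean of S = 78.6, σ²_S = 428.49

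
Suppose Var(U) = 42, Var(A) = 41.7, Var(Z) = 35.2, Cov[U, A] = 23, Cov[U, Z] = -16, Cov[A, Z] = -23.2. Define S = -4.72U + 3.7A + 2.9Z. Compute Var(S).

Var(S) = 939.3978

Var(S) = a²·Var(U) + b²·Var(A) + c²·Var(Z) + 2ab·Cov[U, A] + 2ac·Cov[U, Z] + 2bc·Cov[A, Z], with a = -4.72, b = 3.7, c = 2.9.
= 935.6928 + 570.873 + 296.032 + (-803.344) + 438.016 + (-497.872)
= 939.3978.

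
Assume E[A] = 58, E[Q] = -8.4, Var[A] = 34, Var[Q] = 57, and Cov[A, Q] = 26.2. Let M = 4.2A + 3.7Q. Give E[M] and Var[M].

E[M] = 4.2·E[A] + 3.7·E[Q] = 4.2·58 + 3.7·(-8.4) = 212.52.
Var[M] = a²·Var[A] + b²·Var[Q] + 2ab·Cov[A, Q] with a = 4.2, b = 3.7.
= 4.2²·34 + 3.7²·57 + 2·4.2·3.7·26.2
= 599.76 + 780.33 + 814.296 = 2194.386.

E[M] = 212.52, Var[M] = 2194.386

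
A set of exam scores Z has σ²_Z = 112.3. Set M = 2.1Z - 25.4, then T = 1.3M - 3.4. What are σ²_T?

σ²_T = 836.96067

σ²_M = 2.1²·112.3 = 495.243.
σ²_T = 1.3²·495.243 = 836.96067.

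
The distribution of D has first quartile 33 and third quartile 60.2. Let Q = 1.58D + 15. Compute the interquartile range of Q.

IQR(Q) = 42.976

IQR of D = Q3 − Q1 = 60.2 − 33 = 27.2.
Under Q = aD + b, IQR(Q) = |a|·IQR(D) = |1.58|·27.2 = 42.976 (shifts cancel; spread scales by |a|).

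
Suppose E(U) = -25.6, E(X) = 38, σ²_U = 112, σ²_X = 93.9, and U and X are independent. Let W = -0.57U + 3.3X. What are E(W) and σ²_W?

E(W) = 139.992, σ²_W = 1058.9598

E(W) = (-0.57)·E(U) + 3.3·E(X) = (-0.57)·(-25.6) + 3.3·38 = 139.992.
σ²_W = a²·σ²_U + b²·σ²_X + 2ab·Cov[U, X] with a = -0.57, b = 3.3.
Independence gives Cov[U, X] = 0.
= (-0.57)²·112 + 3.3²·93.9 + 2·(-0.57)·3.3·0
= 36.3888 + 1022.571 + 0 = 1058.9598.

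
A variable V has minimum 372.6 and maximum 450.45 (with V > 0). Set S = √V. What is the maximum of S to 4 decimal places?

√V is increasing on this domain, so max(S) comes from max(V) = 450.45: max(S) = √(450.45) ≈ 21.2238.

max(S) = 21.2238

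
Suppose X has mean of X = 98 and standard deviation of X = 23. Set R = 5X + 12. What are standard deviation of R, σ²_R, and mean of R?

standard deviation of R = 115, σ²_R = 13225, mean of R = 502

R = 5X + 12 is linear with a = 5, b = 12.
standard deviation of R = |a|·standard deviation of X = |5|·23 = 115.
σ²_X = 23² = 529.
σ²_R = a²·σ²_X = 5²·529 = 13225 (the additive constant 12 does not affect variance).
mean of R = a·mean of X + b = 5·98 + 12 = 502.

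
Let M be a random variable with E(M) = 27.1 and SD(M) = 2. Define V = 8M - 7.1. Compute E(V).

V = 8M - 7.1 is linear with a = 8, b = -7.1.
E(V) = a·E(M) + b = 8·27.1 + (-7.1) = 209.7.

E(V) = 209.7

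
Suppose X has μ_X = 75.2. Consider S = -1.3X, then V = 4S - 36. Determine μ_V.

μ_S = (-1.3)·75.2 = -97.76.
μ_V = 4·(-97.76) + (-36) = -427.04.

μ_V = -427.04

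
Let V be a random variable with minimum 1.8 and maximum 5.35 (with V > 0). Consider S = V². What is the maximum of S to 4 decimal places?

max(S) = 28.6225

V² is increasing on this domain, so max(S) comes from max(V) = 5.35: max(S) = square(5.35) = 28.6225.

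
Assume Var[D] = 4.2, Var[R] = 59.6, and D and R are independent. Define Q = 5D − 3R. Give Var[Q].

Var[Q] = 641.4

Var[Q] = a²·Var[D] + b²·Var[R] + 2ab·Cov[D, R] with a = 5, b = -3.
Independence gives Cov[D, R] = 0.
= 5²·4.2 + (-3)²·59.6 + 2·5·(-3)·0
= 105 + 536.4 + 0 = 641.4.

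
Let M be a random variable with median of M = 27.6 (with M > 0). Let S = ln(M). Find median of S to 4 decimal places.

median of S = 3.3178

ln(M) is monotone on this domain, so median of S = ln(27.6) ≈ 3.3178.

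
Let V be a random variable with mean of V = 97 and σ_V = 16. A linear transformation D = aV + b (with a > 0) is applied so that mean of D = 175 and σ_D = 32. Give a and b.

σ_D = a·σ_V (a > 0), so a = 32/16 = 2.
mean of D = a·mean of V + b, so b = 175 − 2·97 = -19.

a = 2, b = -19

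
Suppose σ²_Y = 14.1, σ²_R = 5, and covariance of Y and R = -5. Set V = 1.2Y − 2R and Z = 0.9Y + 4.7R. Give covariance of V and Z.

covariance of V and Z = -50.972

By bilinearity, covariance of V and Z = ac·σ²_Y + bd·σ²_R + (ad+bc)·covariance of Y and R, with a=1.2, b=-2, c=0.9, d=4.7.
ac·σ²_Y = 1.2·0.9·14.1 = 15.228
bd·σ²_R = (-2)·4.7·5 = -47
(ad+bc)·covariance of Y and R = (3.84)·(-5) = -19.2
covariance of V and Z = 15.228 + (-47) + (-19.2) = -50.972.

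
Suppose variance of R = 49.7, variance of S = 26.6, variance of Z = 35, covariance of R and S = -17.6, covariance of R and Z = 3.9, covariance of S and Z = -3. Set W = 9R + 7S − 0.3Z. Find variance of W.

variance of W = 3106.19

variance of W = a²·variance of R + b²·variance of S + c²·variance of Z + 2ab·covariance of R and S + 2ac·covariance of R and Z + 2bc·covariance of S and Z, with a = 9, b = 7, c = -0.3.
= 4025.7 + 1303.4 + 3.15 + (-2217.6) + (-21.06) + 12.6
= 3106.19.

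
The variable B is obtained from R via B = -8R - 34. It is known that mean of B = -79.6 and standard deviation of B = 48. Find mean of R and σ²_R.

mean of R = 5.7, σ²_R = 36

From B = -8R - 34: mean of B = a·mean of R + b, so mean of R = (mean of B − b)/a = (-79.6 − (-34))/(-8) = 5.7.
σ²_B = 48² = 2304.
σ²_B = a²·σ²_R, so σ²_R = 2304/(-8)² = 36.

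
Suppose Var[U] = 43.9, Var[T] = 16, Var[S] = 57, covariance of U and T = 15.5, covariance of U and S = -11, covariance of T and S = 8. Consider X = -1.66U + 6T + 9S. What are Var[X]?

Var[X] = a²·Var[U] + b²·Var[T] + c²·Var[S] + 2ab·covariance of U and T + 2ac·covariance of U and S + 2bc·covariance of T and S, with a = -1.66, b = 6, c = 9.
= 120.97084 + 576 + 4617 + (-308.76) + 328.68 + 864
= 6197.89084.

Var[X] = 6197.89084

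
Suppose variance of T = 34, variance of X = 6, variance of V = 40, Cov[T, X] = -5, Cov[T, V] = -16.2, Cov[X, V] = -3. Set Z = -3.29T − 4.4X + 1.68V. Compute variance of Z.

variance of Z = a²·variance of T + b²·variance of X + c²·variance of V + 2ab·Cov[T, X] + 2ac·Cov[T, V] + 2bc·Cov[X, V], with a = -3.29, b = -4.4, c = 1.68.
= 368.0194 + 116.16 + 112.896 + (-144.76) + 179.08128 + 44.352
= 675.74868.

variance of Z = 675.74868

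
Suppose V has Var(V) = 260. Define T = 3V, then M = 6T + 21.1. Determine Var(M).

Var(M) = 84240

Var(T) = 3²·260 = 2340.
Var(M) = 6²·2340 = 84240.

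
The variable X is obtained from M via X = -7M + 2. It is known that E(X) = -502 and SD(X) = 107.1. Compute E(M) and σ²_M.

From X = -7M + 2: E(X) = a·E(M) + b, so E(M) = (E(X) − b)/a = (-502 − 2)/(-7) = 72.
σ²_X = 107.1² = 11470.41.
σ²_X = a²·σ²_M, so σ²_M = 11470.41/(-7)² = 234.09.

E(M) = 72, σ²_M = 234.09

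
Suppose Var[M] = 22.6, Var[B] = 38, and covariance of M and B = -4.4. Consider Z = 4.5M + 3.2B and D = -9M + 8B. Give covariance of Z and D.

By bilinearity, covariance of Z and D = ac·Var[M] + bd·Var[B] + (ad+bc)·covariance of M and B, with a=4.5, b=3.2, c=-9, d=8.
ac·Var[M] = 4.5·(-9)·22.6 = -915.3
bd·Var[B] = 3.2·8·38 = 972.8
(ad+bc)·covariance of M and B = (7.2)·(-4.4) = -31.68
covariance of Z and D = -915.3 + 972.8 + (-31.68) = 25.82.

covariance of Z and D = 25.82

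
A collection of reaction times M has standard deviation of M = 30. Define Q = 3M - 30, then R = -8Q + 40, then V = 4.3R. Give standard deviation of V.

standard deviation of Q = |3|·30 = 90.
standard deviation of R = |-8|·90 = 720.
standard deviation of V = |4.3|·720 = 3096.

standard deviation of V = 3096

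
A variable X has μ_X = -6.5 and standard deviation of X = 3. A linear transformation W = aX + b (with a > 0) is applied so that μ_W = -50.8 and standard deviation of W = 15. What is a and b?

standard deviation of W = a·standard deviation of X (a > 0), so a = 15/3 = 5.
μ_W = a·μ_X + b, so b = -50.8 − 5·(-6.5) = -18.3.

a = 5, b = -18.3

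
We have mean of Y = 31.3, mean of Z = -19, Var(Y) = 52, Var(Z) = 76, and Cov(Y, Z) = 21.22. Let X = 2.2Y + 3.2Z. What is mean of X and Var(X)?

mean of X = 2.2·mean of Y + 3.2·mean of Z = 2.2·31.3 + 3.2·(-19) = 8.06.
Var(X) = a²·Var(Y) + b²·Var(Z) + 2ab·Cov(Y, Z) with a = 2.2, b = 3.2.
= 2.2²·52 + 3.2²·76 + 2·2.2·3.2·21.22
= 251.68 + 778.24 + 298.7776 = 1328.6976.

mean of X = 8.06, Var(X) = 1328.6976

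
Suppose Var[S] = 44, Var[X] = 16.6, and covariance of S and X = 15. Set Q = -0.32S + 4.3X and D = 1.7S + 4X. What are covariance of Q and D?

covariance of Q and D = 352.034

By bilinearity, covariance of Q and D = ac·Var[S] + bd·Var[X] + (ad+bc)·covariance of S and X, with a=-0.32, b=4.3, c=1.7, d=4.
ac·Var[S] = (-0.32)·1.7·44 = -23.936
bd·Var[X] = 4.3·4·16.6 = 285.52
(ad+bc)·covariance of S and X = (6.03)·15 = 90.45
covariance of Q and D = -23.936 + 285.52 + 90.45 = 352.034.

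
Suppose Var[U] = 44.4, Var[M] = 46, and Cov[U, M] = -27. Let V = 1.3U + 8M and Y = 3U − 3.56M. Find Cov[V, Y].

By bilinearity, Cov[V, Y] = ac·Var[U] + bd·Var[M] + (ad+bc)·Cov[U, M], with a=1.3, b=8, c=3, d=-3.56.
ac·Var[U] = 1.3·3·44.4 = 173.16
bd·Var[M] = 8·(-3.56)·46 = -1310.08
(ad+bc)·Cov[U, M] = (19.372)·(-27) = -523.044
Cov[V, Y] = 173.16 + (-1310.08) + (-523.044) = -1659.964.

Cov[V, Y] = -1659.964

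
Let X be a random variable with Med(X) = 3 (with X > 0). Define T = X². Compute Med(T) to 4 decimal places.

X² is monotone on this domain, so Med(T) = square(3) = 9.

Med(T) = 9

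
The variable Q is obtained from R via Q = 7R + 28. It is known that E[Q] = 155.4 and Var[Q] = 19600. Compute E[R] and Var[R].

From Q = 7R + 28: E[Q] = a·E[R] + b, so E[R] = (E[Q] − b)/a = (155.4 − 28)/7 = 18.2.
Var[Q] = a²·Var[R], so Var[R] = 19600/7² = 400.

E[R] = 18.2, Var[R] = 400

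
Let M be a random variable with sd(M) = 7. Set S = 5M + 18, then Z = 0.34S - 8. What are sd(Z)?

sd(Z) = 11.9

sd(S) = |5|·7 = 35.
sd(Z) = |0.34|·35 = 11.9.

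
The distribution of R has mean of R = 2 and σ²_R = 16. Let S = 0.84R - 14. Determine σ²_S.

σ²_S = 11.2896

S = 0.84R - 14 is linear with a = 0.84, b = -14.
σ²_S = a²·σ²_R = 0.84²·16 = 11.2896 (the additive constant -14 does not affect variance).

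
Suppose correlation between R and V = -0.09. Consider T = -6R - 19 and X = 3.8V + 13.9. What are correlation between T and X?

Linear rescalings preserve |correlation|; the slopes -6 and 3.8 have opposite signs, so the correlation flips sign: correlation between T and X = −correlation between R and V = 0.09.

correlation between T and X = 0.09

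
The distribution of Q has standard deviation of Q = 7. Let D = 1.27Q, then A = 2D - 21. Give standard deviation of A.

standard deviation of D = |1.27|·7 = 8.89.
standard deviation of A = |2|·8.89 = 17.78.

standard deviation of A = 17.78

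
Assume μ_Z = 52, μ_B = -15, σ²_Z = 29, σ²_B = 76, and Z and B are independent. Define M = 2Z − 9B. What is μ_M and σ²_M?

μ_M = 239, σ²_M = 6272

μ_M = 2·μ_Z + (-9)·μ_B = 2·52 + (-9)·(-15) = 239.
σ²_M = a²·σ²_Z + b²·σ²_B + 2ab·Cov(Z, B) with a = 2, b = -9.
Independence gives Cov(Z, B) = 0.
= 2²·29 + (-9)²·76 + 2·2·(-9)·0
= 116 + 6156 + 0 = 6272.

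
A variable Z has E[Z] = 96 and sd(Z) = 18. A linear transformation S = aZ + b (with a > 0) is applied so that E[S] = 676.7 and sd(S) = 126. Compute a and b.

sd(S) = a·sd(Z) (a > 0), so a = 126/18 = 7.
E[S] = a·E[Z] + b, so b = 676.7 − 7·96 = 4.7.

a = 7, b = 4.7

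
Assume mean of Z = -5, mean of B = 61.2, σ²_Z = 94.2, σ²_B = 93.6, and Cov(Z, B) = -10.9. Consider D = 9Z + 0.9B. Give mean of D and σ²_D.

mean of D = 9·mean of Z + 0.9·mean of B = 9·(-5) + 0.9·61.2 = 10.08.
σ²_D = a²·σ²_Z + b²·σ²_B + 2ab·Cov(Z, B) with a = 9, b = 0.9.
= 9²·94.2 + 0.9²·93.6 + 2·9·0.9·(-10.9)
= 7630.2 + 75.816 + (-176.58) = 7529.436.

mean of D = 10.08, σ²_D = 7529.436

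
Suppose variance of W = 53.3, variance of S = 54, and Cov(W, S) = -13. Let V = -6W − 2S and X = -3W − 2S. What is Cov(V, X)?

Cov(V, X) = 941.4

By bilinearity, Cov(V, X) = ac·variance of W + bd·variance of S + (ad+bc)·Cov(W, S), with a=-6, b=-2, c=-3, d=-2.
ac·variance of W = (-6)·(-3)·53.3 = 959.4
bd·variance of S = (-2)·(-2)·54 = 216
(ad+bc)·Cov(W, S) = (18)·(-13) = -234
Cov(V, X) = 959.4 + 216 + (-234) = 941.4.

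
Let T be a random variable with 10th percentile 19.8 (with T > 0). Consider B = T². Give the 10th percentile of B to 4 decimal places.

10th percentile of B = 392.04

T² is increasing, so P_{10}(B) = g(P_{10}(T)) = 392.04.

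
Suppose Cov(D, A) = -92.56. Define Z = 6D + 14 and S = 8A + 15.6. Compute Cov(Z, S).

Cov(Z, S) = -4442.88

Cov(Z, S) = a·c·Cov(D, A) = 6·8·(-92.56) = -4442.88. Additive constants drop out.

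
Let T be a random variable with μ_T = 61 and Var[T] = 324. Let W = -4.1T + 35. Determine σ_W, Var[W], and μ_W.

W = -4.1T + 35 is linear with a = -4.1, b = 35.
σ_T = √324 = 18.
σ_W = |a|·σ_T = |-4.1|·18 = 73.8.
Var[W] = a²·Var[T] = (-4.1)²·324 = 5446.44 (the additive constant 35 does not affect variance).
μ_W = a·μ_T + b = (-4.1)·61 + 35 = -215.1.

σ_W = 73.8, Var[W] = 5446.44, μ_W = -215.1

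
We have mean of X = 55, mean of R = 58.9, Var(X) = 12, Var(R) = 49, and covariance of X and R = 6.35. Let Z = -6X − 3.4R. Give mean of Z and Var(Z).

mean of Z = -530.26, Var(Z) = 1257.52

mean of Z = (-6)·mean of X + (-3.4)·mean of R = (-6)·55 + (-3.4)·58.9 = -530.26.
Var(Z) = a²·Var(X) + b²·Var(R) + 2ab·covariance of X and R with a = -6, b = -3.4.
= (-6)²·12 + (-3.4)²·49 + 2·(-6)·(-3.4)·6.35
= 432 + 566.44 + 259.08 = 1257.52.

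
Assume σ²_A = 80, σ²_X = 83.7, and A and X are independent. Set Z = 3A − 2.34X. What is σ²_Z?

σ²_Z = 1178.30772

σ²_Z = a²·σ²_A + b²·σ²_X + 2ab·Cov(A, X) with a = 3, b = -2.34.
Independence gives Cov(A, X) = 0.
= 3²·80 + (-2.34)²·83.7 + 2·3·(-2.34)·0
= 720 + 458.30772 + 0 = 1178.30772.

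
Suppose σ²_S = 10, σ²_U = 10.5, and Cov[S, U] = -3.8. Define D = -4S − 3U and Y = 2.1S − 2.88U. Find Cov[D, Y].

By bilinearity, Cov[D, Y] = ac·σ²_S + bd·σ²_U + (ad+bc)·Cov[S, U], with a=-4, b=-3, c=2.1, d=-2.88.
ac·σ²_S = (-4)·2.1·10 = -84
bd·σ²_U = (-3)·(-2.88)·10.5 = 90.72
(ad+bc)·Cov[S, U] = (5.22)·(-3.8) = -19.836
Cov[D, Y] = -84 + 90.72 + (-19.836) = -13.116.

Cov[D, Y] = -13.116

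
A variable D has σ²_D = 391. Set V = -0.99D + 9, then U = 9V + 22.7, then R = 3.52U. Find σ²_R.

σ²_V = (-0.99)²·391 = 383.2191.
σ²_U = 9²·383.2191 = 31040.7471.
σ²_R = 3.52²·31040.7471 = 384607.27286784.

σ²_R = 384607.27286784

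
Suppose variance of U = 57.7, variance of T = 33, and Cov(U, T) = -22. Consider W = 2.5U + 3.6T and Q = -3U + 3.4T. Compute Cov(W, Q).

By bilinearity, Cov(W, Q) = ac·variance of U + bd·variance of T + (ad+bc)·Cov(U, T), with a=2.5, b=3.6, c=-3, d=3.4.
ac·variance of U = 2.5·(-3)·57.7 = -432.75
bd·variance of T = 3.6·3.4·33 = 403.92
(ad+bc)·Cov(U, T) = (-2.3)·(-22) = 50.6
Cov(W, Q) = -432.75 + 403.92 + 50.6 = 21.77.

Cov(W, Q) = 21.77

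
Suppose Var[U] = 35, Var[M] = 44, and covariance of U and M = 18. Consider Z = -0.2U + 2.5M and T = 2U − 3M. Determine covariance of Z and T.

By bilinearity, covariance of Z and T = ac·Var[U] + bd·Var[M] + (ad+bc)·covariance of U and M, with a=-0.2, b=2.5, c=2, d=-3.
ac·Var[U] = (-0.2)·2·35 = -14
bd·Var[M] = 2.5·(-3)·44 = -330
(ad+bc)·covariance of U and M = (5.6)·18 = 100.8
covariance of Z and T = -14 + (-330) + 100.8 = -243.2.

covariance of Z and T = -243.2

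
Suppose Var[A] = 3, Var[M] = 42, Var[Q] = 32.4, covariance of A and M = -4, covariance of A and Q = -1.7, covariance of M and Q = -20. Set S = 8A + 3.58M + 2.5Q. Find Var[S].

Var[S] = a²·Var[A] + b²·Var[M] + c²·Var[Q] + 2ab·covariance of A and M + 2ac·covariance of A and Q + 2bc·covariance of M and Q, with a = 8, b = 3.58, c = 2.5.
= 192 + 538.2888 + 202.5 + (-229.12) + (-68) + (-358)
= 277.6688.

Var[S] = 277.6688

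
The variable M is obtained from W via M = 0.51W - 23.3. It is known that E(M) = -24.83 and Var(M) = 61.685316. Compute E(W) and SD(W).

From M = 0.51W - 23.3: E(M) = a·E(W) + b, so E(W) = (E(M) − b)/a = (-24.83 − (-23.3))/0.51 = -3.
SD(M) = √61.685316 = 7.854.
SD(M) = |a|·SD(W), so SD(W) = 7.854/|0.51| = 15.4.

E(W) = -3, SD(W) = 15.4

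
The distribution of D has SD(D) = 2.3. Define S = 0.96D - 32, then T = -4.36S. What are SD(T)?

SD(T) = 9.62688

SD(S) = |0.96|·2.3 = 2.208.
SD(T) = |-4.36|·2.208 = 9.62688.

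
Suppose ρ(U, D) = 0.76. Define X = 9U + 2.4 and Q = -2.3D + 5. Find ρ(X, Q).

Linear rescalings preserve |correlation|; the slopes 9 and -2.3 have opposite signs, so the correlation flips sign: ρ(X, Q) = −ρ(U, D) = -0.76.

ρ(X, Q) = -0.76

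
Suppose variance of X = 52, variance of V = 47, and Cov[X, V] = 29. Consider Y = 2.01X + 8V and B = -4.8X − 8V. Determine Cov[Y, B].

By bilinearity, Cov[Y, B] = ac·variance of X + bd·variance of V + (ad+bc)·Cov[X, V], with a=2.01, b=8, c=-4.8, d=-8.
ac·variance of X = 2.01·(-4.8)·52 = -501.696
bd·variance of V = 8·(-8)·47 = -3008
(ad+bc)·Cov[X, V] = (-54.48)·29 = -1579.92
Cov[Y, B] = -501.696 + (-3008) + (-1579.92) = -5089.616.

Cov[Y, B] = -5089.616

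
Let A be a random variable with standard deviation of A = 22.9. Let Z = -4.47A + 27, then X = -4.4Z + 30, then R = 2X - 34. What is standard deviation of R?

standard deviation of R = 900.7944

standard deviation of Z = |-4.47|·22.9 = 102.363.
standard deviation of X = |-4.4|·102.363 = 450.3972.
standard deviation of R = |2|·450.3972 = 900.7944.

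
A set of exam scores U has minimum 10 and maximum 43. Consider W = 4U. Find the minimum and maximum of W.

a = 4 > 0, so min(W) = a·min(U)+b = 4·10 = 40 and max(W) = 4·43 = 172.

min(W) = 40, max(W) = 172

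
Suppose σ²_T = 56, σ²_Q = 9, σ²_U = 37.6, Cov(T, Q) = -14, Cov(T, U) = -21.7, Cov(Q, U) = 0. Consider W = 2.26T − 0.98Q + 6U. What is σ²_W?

σ²_W = 1121.7796

σ²_W = a²·σ²_T + b²·σ²_Q + c²·σ²_U + 2ab·Cov(T, Q) + 2ac·Cov(T, U) + 2bc·Cov(Q, U), with a = 2.26, b = -0.98, c = 6.
= 286.0256 + 8.6436 + 1353.6 + 62.0144 + (-588.504) + 0
= 1121.7796.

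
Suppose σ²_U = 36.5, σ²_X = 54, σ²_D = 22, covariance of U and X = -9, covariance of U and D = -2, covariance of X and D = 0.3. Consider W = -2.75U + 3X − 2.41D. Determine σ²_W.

σ²_W = a²·σ²_U + b²·σ²_X + c²·σ²_D + 2ab·covariance of U and X + 2ac·covariance of U and D + 2bc·covariance of X and D, with a = -2.75, b = 3, c = -2.41.
= 276.03125 + 486 + 127.7782 + 148.5 + (-26.51) + (-4.338)
= 1007.46145.

σ²_W = 1007.46145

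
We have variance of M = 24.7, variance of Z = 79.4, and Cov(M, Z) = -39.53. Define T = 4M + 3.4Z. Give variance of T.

variance of T = 237.848

variance of T = a²·variance of M + b²·variance of Z + 2ab·Cov(M, Z) with a = 4, b = 3.4.
= 4²·24.7 + 3.4²·79.4 + 2·4·3.4·(-39.53)
= 395.2 + 917.864 + (-1075.216) = 237.848.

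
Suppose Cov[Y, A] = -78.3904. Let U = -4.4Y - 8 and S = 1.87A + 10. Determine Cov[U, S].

Cov[U, S] = 644.9962112

Cov[U, S] = a·c·Cov[Y, A] = (-4.4)·1.87·(-78.3904) = 644.9962112. Additive constants drop out.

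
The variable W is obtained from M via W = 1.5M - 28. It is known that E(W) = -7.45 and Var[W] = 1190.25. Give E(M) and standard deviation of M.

From W = 1.5M - 28: E(W) = a·E(M) + b, so E(M) = (E(W) − b)/a = (-7.45 − (-28))/1.5 = 13.7.
standard deviation of W = √1190.25 = 34.5.
standard deviation of W = |a|·standard deviation of M, so standard deviation of M = 34.5/|1.5| = 23.

E(M) = 13.7, standard deviation of M = 23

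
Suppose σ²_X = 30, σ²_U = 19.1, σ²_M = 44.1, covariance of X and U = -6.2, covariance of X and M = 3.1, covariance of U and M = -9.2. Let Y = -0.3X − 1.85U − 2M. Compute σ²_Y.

σ²_Y = 173.22775

σ²_Y = a²·σ²_X + b²·σ²_U + c²·σ²_M + 2ab·covariance of X and U + 2ac·covariance of X and M + 2bc·covariance of U and M, with a = -0.3, b = -1.85, c = -2.
= 2.7 + 65.36975 + 176.4 + (-6.882) + 3.72 + (-68.08)
= 173.22775.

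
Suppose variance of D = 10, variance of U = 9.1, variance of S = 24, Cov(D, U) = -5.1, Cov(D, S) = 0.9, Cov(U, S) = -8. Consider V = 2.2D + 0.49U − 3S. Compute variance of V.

variance of V = 267.22931

variance of V = a²·variance of D + b²·variance of U + c²·variance of S + 2ab·Cov(D, U) + 2ac·Cov(D, S) + 2bc·Cov(U, S), with a = 2.2, b = 0.49, c = -3.
= 48.4 + 2.18491 + 216 + (-10.9956) + (-11.88) + 23.52
= 267.22931.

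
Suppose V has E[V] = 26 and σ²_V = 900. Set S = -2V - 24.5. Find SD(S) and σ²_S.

SD(S) = 60, σ²_S = 3600

S = -2V - 24.5 is linear with a = -2, b = -24.5.
SD(V) = √900 = 30.
SD(S) = |a|·SD(V) = |-2|·30 = 60.
σ²_S = a²·σ²_V = (-2)²·900 = 3600 (the additive constant -24.5 does not affect variance).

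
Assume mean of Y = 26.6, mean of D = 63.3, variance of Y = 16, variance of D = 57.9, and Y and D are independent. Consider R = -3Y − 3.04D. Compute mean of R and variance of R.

mean of R = -272.232, variance of R = 679.08864

mean of R = (-3)·mean of Y + (-3.04)·mean of D = (-3)·26.6 + (-3.04)·63.3 = -272.232.
variance of R = a²·variance of Y + b²·variance of D + 2ab·Cov[Y, D] with a = -3, b = -3.04.
Independence gives Cov[Y, D] = 0.
= (-3)²·16 + (-3.04)²·57.9 + 2·(-3)·(-3.04)·0
= 144 + 535.08864 + 0 = 679.08864.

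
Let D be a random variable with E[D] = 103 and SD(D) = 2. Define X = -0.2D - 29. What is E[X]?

E[X] = -49.6

X = -0.2D - 29 is linear with a = -0.2, b = -29.
E[X] = a·E[D] + b = (-0.2)·103 + (-29) = -49.6.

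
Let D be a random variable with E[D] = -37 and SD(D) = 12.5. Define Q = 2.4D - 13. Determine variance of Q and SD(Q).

Q = 2.4D - 13 is linear with a = 2.4, b = -13.
variance of D = 12.5² = 156.25.
variance of Q = a²·variance of D = 2.4²·156.25 = 900 (the additive constant -13 does not affect variance).
SD(Q) = |a|·SD(D) = |2.4|·12.5 = 30.

variance of Q = 900, SD(Q) = 30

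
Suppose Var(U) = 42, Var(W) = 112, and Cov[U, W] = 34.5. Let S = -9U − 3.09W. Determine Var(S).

Var(S) = 6390.2772

Var(S) = a²·Var(U) + b²·Var(W) + 2ab·Cov[U, W] with a = -9, b = -3.09.
= (-9)²·42 + (-3.09)²·112 + 2·(-9)·(-3.09)·34.5
= 3402 + 1069.3872 + 1918.89 = 6390.2772.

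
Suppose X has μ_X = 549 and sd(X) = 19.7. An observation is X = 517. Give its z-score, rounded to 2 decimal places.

z = (X − μ_X) / sd(X) = (517 − 549) / 19.7 ≈ -1.62.

z = -1.62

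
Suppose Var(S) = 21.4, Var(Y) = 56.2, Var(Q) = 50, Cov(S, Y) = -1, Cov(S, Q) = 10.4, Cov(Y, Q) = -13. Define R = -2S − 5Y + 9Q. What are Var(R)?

Var(R) = 6316.2

Var(R) = a²·Var(S) + b²·Var(Y) + c²·Var(Q) + 2ab·Cov(S, Y) + 2ac·Cov(S, Q) + 2bc·Cov(Y, Q), with a = -2, b = -5, c = 9.
= 85.6 + 1405 + 4050 + (-20) + (-374.4) + 1170
= 6316.2.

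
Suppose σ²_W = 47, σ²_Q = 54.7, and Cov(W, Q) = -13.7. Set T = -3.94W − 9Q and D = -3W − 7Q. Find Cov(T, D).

By bilinearity, Cov(T, D) = ac·σ²_W + bd·σ²_Q + (ad+bc)·Cov(W, Q), with a=-3.94, b=-9, c=-3, d=-7.
ac·σ²_W = (-3.94)·(-3)·47 = 555.54
bd·σ²_Q = (-9)·(-7)·54.7 = 3446.1
(ad+bc)·Cov(W, Q) = (54.58)·(-13.7) = -747.746
Cov(T, D) = 555.54 + 3446.1 + (-747.746) = 3253.894.

Cov(T, D) = 3253.894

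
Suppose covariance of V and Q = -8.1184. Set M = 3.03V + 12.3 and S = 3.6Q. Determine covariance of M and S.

covariance of M and S = -88.5555072

covariance of M and S = a·c·covariance of V and Q = 3.03·3.6·(-8.1184) = -88.5555072. Additive constants drop out.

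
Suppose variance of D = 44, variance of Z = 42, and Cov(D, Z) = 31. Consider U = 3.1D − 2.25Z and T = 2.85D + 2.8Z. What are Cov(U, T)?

Cov(U, T) = 194.4325

By bilinearity, Cov(U, T) = ac·variance of D + bd·variance of Z + (ad+bc)·Cov(D, Z), with a=3.1, b=-2.25, c=2.85, d=2.8.
ac·variance of D = 3.1·2.85·44 = 388.74
bd·variance of Z = (-2.25)·2.8·42 = -264.6
(ad+bc)·Cov(D, Z) = (2.2675)·31 = 70.2925
Cov(U, T) = 388.74 + (-264.6) + 70.2925 = 194.4325.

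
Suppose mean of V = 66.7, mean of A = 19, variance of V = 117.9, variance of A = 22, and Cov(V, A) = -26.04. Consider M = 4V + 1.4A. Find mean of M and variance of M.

mean of M = 293.4, variance of M = 1637.872

mean of M = 4·mean of V + 1.4·mean of A = 4·66.7 + 1.4·19 = 293.4.
variance of M = a²·variance of V + b²·variance of A + 2ab·Cov(V, A) with a = 4, b = 1.4.
= 4²·117.9 + 1.4²·22 + 2·4·1.4·(-26.04)
= 1886.4 + 43.12 + (-291.648) = 1637.872.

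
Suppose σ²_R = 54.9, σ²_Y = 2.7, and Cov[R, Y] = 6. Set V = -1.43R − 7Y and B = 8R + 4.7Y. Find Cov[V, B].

By bilinearity, Cov[V, B] = ac·σ²_R + bd·σ²_Y + (ad+bc)·Cov[R, Y], with a=-1.43, b=-7, c=8, d=4.7.
ac·σ²_R = (-1.43)·8·54.9 = -628.056
bd·σ²_Y = (-7)·4.7·2.7 = -88.83
(ad+bc)·Cov[R, Y] = (-62.721)·6 = -376.326
Cov[V, B] = -628.056 + (-88.83) + (-376.326) = -1093.212.

Cov[V, B] = -1093.212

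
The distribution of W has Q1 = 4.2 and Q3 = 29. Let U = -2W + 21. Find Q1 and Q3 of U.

Q1(U) = -37, Q3(U) = 12.6

a = -2 < 0 reverses order: Q1(U) comes from Q3(W), Q3(U) from Q1(W).
Q1(U) = (-2)·29 + 21 = -37; Q3(U) = (-2)·4.2 + 21 = 12.6.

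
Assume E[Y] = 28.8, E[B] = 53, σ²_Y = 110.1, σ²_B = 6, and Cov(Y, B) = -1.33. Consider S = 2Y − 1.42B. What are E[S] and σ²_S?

E[S] = -17.66, σ²_S = 460.0528

E[S] = 2·E[Y] + (-1.42)·E[B] = 2·28.8 + (-1.42)·53 = -17.66.
σ²_S = a²·σ²_Y + b²·σ²_B + 2ab·Cov(Y, B) with a = 2, b = -1.42.
= 2²·110.1 + (-1.42)²·6 + 2·2·(-1.42)·(-1.33)
= 440.4 + 12.0984 + 7.5544 = 460.0528.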